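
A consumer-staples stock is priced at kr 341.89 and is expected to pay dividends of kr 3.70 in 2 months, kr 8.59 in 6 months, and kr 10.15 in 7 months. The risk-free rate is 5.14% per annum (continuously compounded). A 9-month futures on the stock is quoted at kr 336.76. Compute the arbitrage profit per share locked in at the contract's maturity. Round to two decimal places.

kr 4.18 per share

PV(dividends) I = 3.70·e^(−0.0514·2/12) + 8.59·e^(−0.0514·6/12) + 10.15·e^(−0.0514·7/12) = 21.8907
Fair futures F* = (S − I)·e^(rT) = (341.89 − 21.8907)·e^0.038550 = 319.9993 × 1.039303 = 332.5762
Market kr 336.76 > fair 332.5762: forward overpriced → cash-and-carry (borrow at r, buy the stock and collect the dividends, short the forward).
Profit at T = |F_mkt − F*| = |336.76 − 332.5762| = kr 4.18 per share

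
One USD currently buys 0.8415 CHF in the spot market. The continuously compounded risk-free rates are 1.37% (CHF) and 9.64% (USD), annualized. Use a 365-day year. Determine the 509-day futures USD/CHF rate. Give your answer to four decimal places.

0.7498

F = S·e^((r_CHF − r_USD)T) = 0.8415 · e^((0.0137 − 0.0964) × 509/365)
= 0.8415 · e^-0.115327 = 0.8415 × 0.891075
F = 0.7498 CHF per USD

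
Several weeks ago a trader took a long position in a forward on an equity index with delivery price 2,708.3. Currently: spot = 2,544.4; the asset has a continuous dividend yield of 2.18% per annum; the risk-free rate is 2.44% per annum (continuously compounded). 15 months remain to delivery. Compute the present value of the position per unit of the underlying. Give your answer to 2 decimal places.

-150.94

Current fair forward for the remaining 15 months: F = S·e^((r − q)·T), (r − q) = 0.0244 − 0.0218 = 0.0026
F = 2544.4 · e^(0.0026 × 15/12) = 2544.4 × 1.00325529 = 2552.6828
Value of long forward = (F − K)·e^(−rT) = (2552.6828 − 2708.3) · e^(−0.0244·15/12)
= -155.6172 × 0.96996043 = -150.94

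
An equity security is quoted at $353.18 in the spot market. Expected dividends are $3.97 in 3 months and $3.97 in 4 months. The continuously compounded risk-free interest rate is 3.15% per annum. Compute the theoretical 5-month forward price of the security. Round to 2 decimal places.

$349.87

PV(dividends) I = 3.97·e^(−0.0315·3/12) + 3.97·e^(−0.0315·4/12)
I = 3.9389 + 3.9285 = 7.8674
F = (S − I)·e^(rT) = (353.18 − 7.8674) · e^(0.0315·5/12)
= 345.3126 · e^0.013125 = 345.3126 × 1.013212 = $349.87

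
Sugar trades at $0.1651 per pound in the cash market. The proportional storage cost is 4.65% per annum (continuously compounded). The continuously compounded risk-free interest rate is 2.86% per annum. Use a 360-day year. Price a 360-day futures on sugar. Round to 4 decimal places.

$0.1780 per pound

Net carry = r + u − y = 0.0286 + 0.0465 − 0.0000 = 0.0751
F = S·e^((r+u−y)T) = 0.1651 · e^(0.0751 × 360/360) = 0.1651 · e^0.075100
= 0.1651 × 1.077992 = $0.1780 per pound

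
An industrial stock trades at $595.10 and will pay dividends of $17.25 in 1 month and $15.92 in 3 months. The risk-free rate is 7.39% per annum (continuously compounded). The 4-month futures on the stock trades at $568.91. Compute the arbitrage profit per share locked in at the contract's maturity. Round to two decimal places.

$7.44 per share

PV(dividends) I = 17.25·e^(−0.0739·1/12) + 15.92·e^(−0.0739·3/12) = 32.7727
Fair futures F* = (S − I)·e^(rT) = (595.10 − 32.7727)·e^0.024633 = 562.3273 × 1.024939 = 576.3512
Market $568.91 < fair 576.3512: forward underpriced → reverse cash-and-carry (short the stock, invest proceeds at r, pay the dividends, go long the forward).
Profit at T = |F_mkt − F*| = |568.91 − 576.3512| = $7.44 per share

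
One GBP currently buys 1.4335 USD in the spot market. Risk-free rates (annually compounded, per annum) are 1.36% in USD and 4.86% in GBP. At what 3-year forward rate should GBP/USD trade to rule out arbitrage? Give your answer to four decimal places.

1.2947

By covered interest parity, F = S · (1+r_USD)^T / (1+r_GBP)^T
= 1.4335 × 1.041357 / 1.153001 = 1.4335 × 0.903171
F = 1.2947 USD per GBP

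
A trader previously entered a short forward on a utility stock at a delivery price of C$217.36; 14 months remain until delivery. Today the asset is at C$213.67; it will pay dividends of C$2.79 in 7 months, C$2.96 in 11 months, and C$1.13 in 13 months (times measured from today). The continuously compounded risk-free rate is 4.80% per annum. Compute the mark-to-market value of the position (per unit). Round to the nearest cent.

-C$1.53

PV(remaining dividends) I = 2.79·e^(−0.0480·7/12) + 2.96·e^(−0.0480·11/12) + 1.13·e^(−0.0480·13/12) = 6.6183
Current forward F = (S − I)·e^(rT) = (213.67 − 6.6183)·e^(0.0480·14/12) = 207.0517 × 1.057598 = 218.9775
Value (long) = (F − K)·e^(−rT) = (218.9775 − 217.36) × 0.945539 = 1.5294
Short position value = −(long value) = -C$1.53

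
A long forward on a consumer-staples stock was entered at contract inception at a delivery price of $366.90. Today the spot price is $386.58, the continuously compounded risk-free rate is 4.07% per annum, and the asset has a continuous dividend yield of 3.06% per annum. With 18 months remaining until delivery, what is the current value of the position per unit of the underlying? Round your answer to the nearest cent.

Current fair forward for the remaining 18 months: F = S·e^((r − q)·T), (r − q) = 0.0407 − 0.0306 = 0.0101
F = 386.58 · e^(0.0101 × 18/12) = 386.58 × 1.015265 = 392.4811
Value of long forward = (F − K)·e^(−rT) = (392.4811 − 366.90) · e^(−0.0407·18/12)
= 25.5811 × 0.940776 = 24.07

$24.07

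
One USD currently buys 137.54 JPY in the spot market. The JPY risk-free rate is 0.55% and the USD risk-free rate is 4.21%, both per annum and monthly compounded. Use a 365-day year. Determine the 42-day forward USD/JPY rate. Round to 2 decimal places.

136.96

By covered interest parity, F = S · (1+r_JPY/12)^(12T) / (1+r_USD/12)^(12T)
= 137.54 × 1.000633 / 1.004848 = 137.54 × 0.995805
F = 136.96 JPY per USD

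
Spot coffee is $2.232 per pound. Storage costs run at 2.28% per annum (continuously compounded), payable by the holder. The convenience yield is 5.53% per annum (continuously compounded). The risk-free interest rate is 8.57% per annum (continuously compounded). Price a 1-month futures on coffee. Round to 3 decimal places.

Net carry = r + u − y = 0.0857 + 0.0228 − 0.0553 = 0.0532
F = S·e^((r+u−y)T) = 2.232 · e^(0.0532 × 1/12) = 2.232 · e^0.004433
= 2.232 × 1.004443 = $2.242 per pound

$2.242 per pound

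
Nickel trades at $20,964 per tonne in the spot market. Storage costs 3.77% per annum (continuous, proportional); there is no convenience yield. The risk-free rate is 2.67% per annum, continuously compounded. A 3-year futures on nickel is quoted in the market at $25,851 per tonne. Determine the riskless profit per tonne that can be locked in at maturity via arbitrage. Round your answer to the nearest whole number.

$419 per tonne

Fair futures: F* = S·e^(carry·T), with carry = (r + u) = 0.0267 + 0.0377 = 0.0644
F* = 20964 · e^(0.0644 × 3) = 20964 · e^0.193200 = 20964 × 1.213125 = $25431.9525
Market $25851 > fair $25431.9525: forward overpriced → cash-and-carry (buy spot, short the forward).
At maturity, profit = |F_mkt − F*| = |25851 − 25431.9525| = $419 per tonne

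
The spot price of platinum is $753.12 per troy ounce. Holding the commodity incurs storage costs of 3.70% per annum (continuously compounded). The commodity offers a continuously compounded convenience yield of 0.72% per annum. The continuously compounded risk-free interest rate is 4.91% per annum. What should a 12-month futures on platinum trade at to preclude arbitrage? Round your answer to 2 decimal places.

Net carry = r + u − y = 0.0491 + 0.0370 − 0.0072 = 0.0789
F = S·e^((r+u−y)T) = 753.12 · e^(0.0789 × 12/12) = 753.12 · e^0.078900
= 753.12 × 1.082096 = $814.95 per troy ounce

$814.95 per troy ounce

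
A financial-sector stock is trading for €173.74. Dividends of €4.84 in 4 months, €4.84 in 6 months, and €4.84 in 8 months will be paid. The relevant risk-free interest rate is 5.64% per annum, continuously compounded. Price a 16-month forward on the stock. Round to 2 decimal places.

PV(dividends) I = 4.84·e^(−0.0564·4/12) + 4.84·e^(−0.0564·6/12) + 4.84·e^(−0.0564·8/12)
I = 4.7499 + 4.7054 + 4.6614 = 14.1167
F = (S − I)·e^(rT) = (173.74 − 14.1167) · e^(0.0564·16/12)
= 159.6233 · e^0.075200 = 159.6233 × 1.078100 = €172.09

€172.09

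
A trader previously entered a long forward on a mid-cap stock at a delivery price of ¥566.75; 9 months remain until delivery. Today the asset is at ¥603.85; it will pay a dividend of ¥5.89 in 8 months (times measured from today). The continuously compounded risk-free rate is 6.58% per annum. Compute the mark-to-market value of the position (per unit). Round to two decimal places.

PV(remaining dividends) I = 5.89·e^(−0.0658·8/12) = 5.6372
Current forward F = (S − I)·e^(rT) = (603.85 − 5.6372)·e^(0.0658·9/12) = 598.2128 × 1.050588 = 628.4752
Value (long) = (F − K)·e^(−rT) = (628.4752 − 566.75) × 0.951848 = 58.7530
Value = ¥58.75

¥58.75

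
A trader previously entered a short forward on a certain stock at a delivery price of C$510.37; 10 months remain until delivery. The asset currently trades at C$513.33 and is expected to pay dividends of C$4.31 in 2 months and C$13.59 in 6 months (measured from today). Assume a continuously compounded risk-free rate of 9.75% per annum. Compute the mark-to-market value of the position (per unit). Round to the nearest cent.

PV(remaining dividends) I = 4.31·e^(−0.0975·2/12) + 13.59·e^(−0.0975·6/12) = 17.1839
Current forward F = (S − I)·e^(rT) = (513.33 − 17.1839)·e^(0.0975·10/12) = 496.1461 × 1.084642 = 538.1409
Value (long) = (F − K)·e^(−rT) = (538.1409 − 510.37) × 0.921963 = 25.6037
Short position value = −(long value) = -C$25.60

-C$25.60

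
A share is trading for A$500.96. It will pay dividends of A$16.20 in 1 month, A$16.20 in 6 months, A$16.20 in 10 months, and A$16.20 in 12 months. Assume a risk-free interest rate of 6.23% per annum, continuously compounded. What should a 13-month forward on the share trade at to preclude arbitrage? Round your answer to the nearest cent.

A$469.16

PV(dividends) I = 16.20·e^(−0.0623·1/12) + 16.20·e^(−0.0623·6/12) + 16.20·e^(−0.0623·10/12) + 16.20·e^(−0.0623·12/12)
I = 16.1161 + 15.7031 + 15.3804 + 15.2215 = 62.4211
F = (S − I)·e^(rT) = (500.96 − 62.4211) · e^(0.0623·13/12)
= 438.5389 · e^0.067492 = 438.5389 × 1.069822 = A$469.16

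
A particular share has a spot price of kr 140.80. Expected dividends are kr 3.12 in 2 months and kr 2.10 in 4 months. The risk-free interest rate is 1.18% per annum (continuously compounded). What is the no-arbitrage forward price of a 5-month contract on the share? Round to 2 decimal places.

kr 136.26

PV(dividends) I = 3.12·e^(−0.0118·2/12) + 2.10·e^(−0.0118·4/12)
I = 3.1139 + 2.0918 = 5.2057
F = (S − I)·e^(rT) = (140.80 − 5.2057) · e^(0.0118·5/12)
= 135.5943 · e^0.004917 = 135.5943 × 1.004929 = kr 136.26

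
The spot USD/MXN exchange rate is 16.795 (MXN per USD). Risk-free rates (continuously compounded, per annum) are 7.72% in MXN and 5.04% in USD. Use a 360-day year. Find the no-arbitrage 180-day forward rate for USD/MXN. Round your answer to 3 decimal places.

F = S·e^((r_MXN − r_USD)T) = 16.795 · e^((0.0772 − 0.0504) × 180/360)
= 16.795 · e^0.013400 = 16.795 × 1.013490
F = 17.022 MXN per USD

17.022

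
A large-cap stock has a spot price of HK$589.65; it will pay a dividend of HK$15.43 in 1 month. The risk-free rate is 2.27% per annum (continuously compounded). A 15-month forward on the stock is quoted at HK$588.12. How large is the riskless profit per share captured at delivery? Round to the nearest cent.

PV(dividends) I = 15.43·e^(−0.0227·1/12) = 15.4008
Fair forward F* = (S − I)·e^(rT) = (589.65 − 15.4008)·e^0.028375 = 574.2492 × 1.028781 = 590.7767
Market HK$588.12 < fair 590.7767: forward underpriced → reverse cash-and-carry (short the stock, invest proceeds at r, pay the dividends, go long the forward).
Profit at T = |F_mkt − F*| = |588.12 − 590.7767| = HK$2.66 per share

HK$2.66 per share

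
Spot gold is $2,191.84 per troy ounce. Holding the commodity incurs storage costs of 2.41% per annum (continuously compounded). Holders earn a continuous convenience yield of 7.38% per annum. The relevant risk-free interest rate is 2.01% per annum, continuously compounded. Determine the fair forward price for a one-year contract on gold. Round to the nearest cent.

Net carry = r + u − y = 0.0201 + 0.0241 − 0.0738 = -0.0296
F = S·e^((r+u−y)T) = 2191.84 · e^(-0.0296 × 12/12) = 2191.84 · e^-0.02960000
= 2191.84 × 0.97083379 = $2,127.91 per troy ounce

$2,127.91 per troy ounce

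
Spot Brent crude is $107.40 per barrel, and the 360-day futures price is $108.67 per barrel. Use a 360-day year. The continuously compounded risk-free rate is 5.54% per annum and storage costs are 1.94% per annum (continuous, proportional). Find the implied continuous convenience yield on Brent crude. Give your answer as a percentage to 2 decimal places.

F = S·e^((r+u−y)T) ⇒ (r+u−y) = ln(F/S)/T
ln(108.67/107.40) = 0.011756; /T ⇒ 0.011756
y = r + u − ln(F/S)/T = 0.0554 + 0.0194 − 0.011756 = 0.063044
y = 6.30%

6.30%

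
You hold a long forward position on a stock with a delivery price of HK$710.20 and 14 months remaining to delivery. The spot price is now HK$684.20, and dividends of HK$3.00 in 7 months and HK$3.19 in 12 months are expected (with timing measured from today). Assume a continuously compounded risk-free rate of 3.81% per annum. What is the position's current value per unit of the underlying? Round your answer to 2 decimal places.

PV(remaining dividends) I = 3.00·e^(−0.0381·7/12) + 3.19·e^(−0.0381·12/12) = 6.0048
Current forward F = (S − I)·e^(rT) = (684.20 − 6.0048)·e^(0.0381·14/12) = 678.1952 × 1.045453 = 709.0212
Value (long) = (F − K)·e^(−rT) = (709.0212 − 710.20) × 0.956523 = -1.1275
Value = -HK$1.13

-HK$1.13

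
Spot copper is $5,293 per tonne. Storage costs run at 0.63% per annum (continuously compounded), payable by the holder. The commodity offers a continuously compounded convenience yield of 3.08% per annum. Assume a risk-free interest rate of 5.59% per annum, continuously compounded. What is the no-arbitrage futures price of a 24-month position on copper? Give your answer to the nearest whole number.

Net carry = r + u − y = 0.0559 + 0.0063 − 0.0308 = 0.0314
F = S·e^((r+u−y)T) = 5293 · e^(0.0314 × 24/12) = 5293 · e^0.062800
= 5293 × 1.064814 = $5,636 per tonne

$5,636 per tonne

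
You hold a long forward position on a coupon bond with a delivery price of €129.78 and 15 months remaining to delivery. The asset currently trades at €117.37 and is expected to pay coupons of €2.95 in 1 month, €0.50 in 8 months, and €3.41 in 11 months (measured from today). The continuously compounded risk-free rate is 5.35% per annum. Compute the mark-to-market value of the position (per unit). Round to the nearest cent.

-€10.68

PV(remaining coupons) I = 2.95·e^(−0.0535·1/12) + 0.50·e^(−0.0535·8/12) + 3.41·e^(−0.0535·11/12) = 6.6662
Current forward F = (S − I)·e^(rT) = (117.37 − 6.6662)·e^(0.0535·15/12) = 110.7038 × 1.069162 = 118.3603
Value (long) = (F − K)·e^(−rT) = (118.3603 − 129.78) × 0.935312 = -10.6810
Value = -€10.68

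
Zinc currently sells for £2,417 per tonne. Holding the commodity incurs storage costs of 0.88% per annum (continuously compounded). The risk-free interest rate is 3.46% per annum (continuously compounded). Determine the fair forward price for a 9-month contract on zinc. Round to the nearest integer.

Net carry = r + u − y = 0.0346 + 0.0088 − 0.0000 = 0.0434
F = S·e^((r+u−y)T) = 2417 · e^(0.0434 × 9/12) = 2417 · e^0.032550
= 2417 × 1.033086 = £2,497 per tonne

£2,497 per tonne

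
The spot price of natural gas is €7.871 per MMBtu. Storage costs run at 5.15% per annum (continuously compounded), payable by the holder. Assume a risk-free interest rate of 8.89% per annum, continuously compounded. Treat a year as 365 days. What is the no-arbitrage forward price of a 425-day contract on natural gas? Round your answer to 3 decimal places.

€9.269 per MMBtu

Net carry = r + u − y = 0.0889 + 0.0515 − 0.0000 = 0.1404
F = S·e^((r+u−y)T) = 7.871 · e^(0.1404 × 425/365) = 7.871 · e^0.163479
= 7.871 × 1.177601 = €9.269 per MMBtu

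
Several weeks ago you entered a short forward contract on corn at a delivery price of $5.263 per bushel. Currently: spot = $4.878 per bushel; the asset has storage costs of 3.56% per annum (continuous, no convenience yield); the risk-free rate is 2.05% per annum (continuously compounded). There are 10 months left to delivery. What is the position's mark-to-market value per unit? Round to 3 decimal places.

Current fair forward for the remaining 10 months: F = S·e^((r + u)·T), (r + u) = 0.0205 + 0.0356 = 0.0561
F = 4.878 · e^(0.0561 × 10/12) = 4.878 × 1.047860 = 5.1115
Value of long forward = (F − K)·e^(−rT) = (5.1115 − 5.263) · e^(−0.0205·10/12)
= -0.1515 × 0.983062 = -0.149
Short position value = −(long value) = $0.149

$0.149 per bushel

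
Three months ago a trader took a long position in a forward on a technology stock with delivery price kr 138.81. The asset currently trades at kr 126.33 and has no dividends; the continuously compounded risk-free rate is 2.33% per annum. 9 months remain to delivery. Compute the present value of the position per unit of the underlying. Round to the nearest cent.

-kr 10.08

Current fair forward for the remaining 9 months: F = S·e^(r·T), r = 0.0233
F = 126.33 · e^(0.0233 × 9/12) = 126.33 × 1.017629 = 128.5571
Value of long forward = (F − K)·e^(−rT) = (128.5571 − 138.81) · e^(−0.0233·9/12)
= -10.2529 × 0.982677 = -10.08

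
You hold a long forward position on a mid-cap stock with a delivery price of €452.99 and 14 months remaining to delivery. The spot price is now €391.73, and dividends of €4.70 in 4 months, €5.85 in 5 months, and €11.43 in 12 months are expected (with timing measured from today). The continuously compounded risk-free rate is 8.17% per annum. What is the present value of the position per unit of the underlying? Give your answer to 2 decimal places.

PV(remaining dividends) I = 4.70·e^(−0.0817·4/12) + 5.85·e^(−0.0817·5/12) + 11.43·e^(−0.0817·12/12) = 20.7612
Current forward F = (S − I)·e^(rT) = (391.73 − 20.7612)·e^(0.0817·14/12) = 370.9688 × 1.100007 = 408.0683
Value (long) = (F − K)·e^(−rT) = (408.0683 − 452.99) × 0.909085 = -40.8376
Value = -€40.84

-€40.84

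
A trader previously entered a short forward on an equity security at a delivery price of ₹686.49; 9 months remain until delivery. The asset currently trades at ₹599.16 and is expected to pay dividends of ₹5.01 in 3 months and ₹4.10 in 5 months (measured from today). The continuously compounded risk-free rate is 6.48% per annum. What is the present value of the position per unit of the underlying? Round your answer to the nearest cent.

₹63.68

PV(remaining dividends) I = 5.01·e^(−0.0648·3/12) + 4.10·e^(−0.0648·5/12) = 8.9203
Current forward F = (S − I)·e^(rT) = (599.16 − 8.9203)·e^(0.0648·9/12) = 590.2397 × 1.049800 = 619.6336
Value (long) = (F − K)·e^(−rT) = (619.6336 − 686.49) × 0.952562 = -63.6849
Short position value = −(long value) = ₹63.68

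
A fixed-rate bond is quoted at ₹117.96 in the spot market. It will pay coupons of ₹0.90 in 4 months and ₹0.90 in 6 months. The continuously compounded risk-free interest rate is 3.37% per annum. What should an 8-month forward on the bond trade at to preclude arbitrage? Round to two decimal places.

PV(coupons) I = 0.90·e^(−0.0337·4/12) + 0.90·e^(−0.0337·6/12)
I = 0.8899 + 0.8850 = 1.7749
F = (S − I)·e^(rT) = (117.96 − 1.7749) · e^(0.0337·8/12)
= 116.1851 · e^0.022467 = 116.1851 × 1.022721 = ₹118.82

₹118.82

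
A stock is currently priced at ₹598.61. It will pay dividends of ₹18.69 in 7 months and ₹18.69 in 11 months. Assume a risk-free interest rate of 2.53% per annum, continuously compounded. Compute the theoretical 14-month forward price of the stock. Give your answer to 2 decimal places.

₹578.77

PV(dividends) I = 18.69·e^(−0.0253·7/12) + 18.69·e^(−0.0253·11/12)
I = 18.4162 + 18.2615 = 36.6777
F = (S − I)·e^(rT) = (598.61 − 36.6777) · e^(0.0253·14/12)
= 561.9323 · e^0.029517 = 561.9323 × 1.029957 = ₹578.77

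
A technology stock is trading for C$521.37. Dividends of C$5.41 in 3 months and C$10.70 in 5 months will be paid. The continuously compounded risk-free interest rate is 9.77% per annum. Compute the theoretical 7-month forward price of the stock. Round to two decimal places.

C$535.48

PV(dividends) I = 5.41·e^(−0.0977·3/12) + 10.70·e^(−0.0977·5/12)
I = 5.2795 + 10.2732 = 15.5527
F = (S − I)·e^(rT) = (521.37 − 15.5527) · e^(0.0977·7/12)
= 505.8173 · e^0.056992 = 505.8173 × 1.058647 = C$535.48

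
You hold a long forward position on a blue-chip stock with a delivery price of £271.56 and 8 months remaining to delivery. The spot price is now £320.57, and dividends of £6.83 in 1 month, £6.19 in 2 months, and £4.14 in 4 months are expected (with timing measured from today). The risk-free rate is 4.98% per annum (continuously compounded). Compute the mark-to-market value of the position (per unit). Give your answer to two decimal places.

£40.87

PV(remaining dividends) I = 6.83·e^(−0.0498·1/12) + 6.19·e^(−0.0498·2/12) + 4.14·e^(−0.0498·4/12) = 17.0124
Current forward F = (S − I)·e^(rT) = (320.57 − 17.0124)·e^(0.0498·8/12) = 303.5576 × 1.033757 = 313.8048
Value (long) = (F − K)·e^(−rT) = (313.8048 − 271.56) × 0.967345 = 40.8653
Value = £40.87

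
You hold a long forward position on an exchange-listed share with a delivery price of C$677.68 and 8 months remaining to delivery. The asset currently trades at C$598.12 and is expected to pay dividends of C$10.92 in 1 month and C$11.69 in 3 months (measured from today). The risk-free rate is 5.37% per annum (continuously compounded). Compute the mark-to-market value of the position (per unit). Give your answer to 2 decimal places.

-C$78.13

PV(remaining dividends) I = 10.92·e^(−0.0537·1/12) + 11.69·e^(−0.0537·3/12) = 22.4054
Current forward F = (S − I)·e^(rT) = (598.12 − 22.4054)·e^(0.0537·8/12) = 575.7146 × 1.036449 = 596.6988
Value (long) = (F − K)·e^(−rT) = (596.6988 − 677.68) × 0.964833 = -78.1333
Value = -C$78.13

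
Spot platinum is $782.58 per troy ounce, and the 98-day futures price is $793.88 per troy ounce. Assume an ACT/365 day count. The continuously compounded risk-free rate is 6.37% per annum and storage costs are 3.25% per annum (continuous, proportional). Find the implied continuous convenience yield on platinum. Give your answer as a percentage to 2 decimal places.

4.28%

F = S·e^((r+u−y)T) ⇒ (r+u−y) = ln(F/S)/T
ln(793.88/782.58) = 0.014336; /T ⇒ 0.053394
y = r + u − ln(F/S)/T = 0.0637 + 0.0325 − 0.053394 = 0.042806
y = 4.28%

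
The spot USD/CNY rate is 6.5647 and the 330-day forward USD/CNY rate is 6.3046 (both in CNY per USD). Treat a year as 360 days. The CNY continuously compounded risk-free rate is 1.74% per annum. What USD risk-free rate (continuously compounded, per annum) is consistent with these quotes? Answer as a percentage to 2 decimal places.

6.15%

F = S·e^((r_CNY − r_USD)T) ⇒ r_USD = r_CNY − ln(F/S)/T
ln(6.3046/6.5647) = -0.040427; /(330/360) = -0.044102
r_USD = 0.0174 + 0.044102 = 0.061502
r_USD = 6.15%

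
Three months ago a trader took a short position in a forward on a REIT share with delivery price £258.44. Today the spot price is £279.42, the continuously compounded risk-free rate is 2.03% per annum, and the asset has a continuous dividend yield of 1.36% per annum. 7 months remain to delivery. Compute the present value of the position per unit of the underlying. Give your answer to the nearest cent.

-£21.81

Current fair forward for the remaining 7 months: F = S·e^((r − q)·T), (r − q) = 0.0203 − 0.0136 = 0.0067
F = 279.42 · e^(0.0067 × 7/12) = 279.42 × 1.003916 = 280.5142
Value of long forward = (F − K)·e^(−rT) = (280.5142 − 258.44) · e^(−0.0203·7/12)
= 22.0742 × 0.988228 = 21.81
Short position value = −(long value) = -£21.81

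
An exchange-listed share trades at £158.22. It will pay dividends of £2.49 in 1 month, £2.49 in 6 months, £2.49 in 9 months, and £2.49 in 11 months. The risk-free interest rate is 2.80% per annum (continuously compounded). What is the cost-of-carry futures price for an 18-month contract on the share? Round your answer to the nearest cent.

PV(dividends) I = 2.49·e^(−0.0280·1/12) + 2.49·e^(−0.0280·6/12) + 2.49·e^(−0.0280·9/12) + 2.49·e^(−0.0280·11/12)
I = 2.4842 + 2.4554 + 2.4383 + 2.4269 = 9.8048
F = (S − I)·e^(rT) = (158.22 − 9.8048) · e^(0.0280·18/12)
= 148.4152 · e^0.042000 = 148.4152 × 1.042894 = £154.78

£154.78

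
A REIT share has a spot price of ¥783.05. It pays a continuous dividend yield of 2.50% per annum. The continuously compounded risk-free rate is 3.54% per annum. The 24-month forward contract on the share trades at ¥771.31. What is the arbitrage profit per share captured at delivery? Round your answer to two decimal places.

¥28.20 per share

Fair forward: F* = S·e^(carry·T), with carry = (r − q) = 0.0354 − 0.0250 = 0.0104
F* = 783.05 · e^(0.0104 × 24/12) = 783.05 · e^0.020800 = 783.05 × 1.021018 = ¥799.5081
Market ¥771.31 < fair ¥799.5081: forward underpriced → reverse cash-and-carry (short spot, go long the forward).
At maturity, profit = |F_mkt − F*| = |771.31 − 799.5081| = ¥28.20 per share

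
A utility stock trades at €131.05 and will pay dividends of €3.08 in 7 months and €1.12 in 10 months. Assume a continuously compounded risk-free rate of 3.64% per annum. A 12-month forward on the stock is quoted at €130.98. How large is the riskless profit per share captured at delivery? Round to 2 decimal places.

€0.67 per share

PV(dividends) I = 3.08·e^(−0.0364·7/12) + 1.12·e^(−0.0364·10/12) = 4.1018
Fair forward F* = (S − I)·e^(rT) = (131.05 − 4.1018)·e^0.036400 = 126.9482 × 1.037071 = 131.6543
Market €130.98 < fair 131.6543: forward underpriced → reverse cash-and-carry (short the stock, invest proceeds at r, pay the dividends, go long the forward).
Profit at T = |F_mkt − F*| = |130.98 − 131.6543| = €0.67 per share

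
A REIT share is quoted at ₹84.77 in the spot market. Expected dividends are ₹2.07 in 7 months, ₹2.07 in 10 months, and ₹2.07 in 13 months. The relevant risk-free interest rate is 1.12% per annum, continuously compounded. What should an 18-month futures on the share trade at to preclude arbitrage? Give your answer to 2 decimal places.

PV(dividends) I = 2.07·e^(−0.0112·7/12) + 2.07·e^(−0.0112·10/12) + 2.07·e^(−0.0112·13/12)
I = 2.0565 + 2.0508 + 2.0450 = 6.1523
F = (S − I)·e^(rT) = (84.77 − 6.1523) · e^(0.0112·18/12)
= 78.6177 · e^0.016800 = 78.6177 × 1.016942 = ₹79.95

₹79.95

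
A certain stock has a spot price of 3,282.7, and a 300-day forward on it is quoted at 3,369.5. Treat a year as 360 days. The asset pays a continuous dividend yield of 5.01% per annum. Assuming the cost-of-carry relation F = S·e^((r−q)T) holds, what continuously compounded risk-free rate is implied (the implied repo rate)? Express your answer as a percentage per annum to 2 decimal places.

From F = S·e^((r−q)T): (r − q) = ln(F/S)/T
ln(3369.5/3282.7) = ln(1.026442) = 0.026098
(r − q) = 0.026098 / (300/360) = 0.031318
r = ln(F/S)/T + q = 0.031318 + 0.0501 = 0.081418
r = 8.14%

8.14%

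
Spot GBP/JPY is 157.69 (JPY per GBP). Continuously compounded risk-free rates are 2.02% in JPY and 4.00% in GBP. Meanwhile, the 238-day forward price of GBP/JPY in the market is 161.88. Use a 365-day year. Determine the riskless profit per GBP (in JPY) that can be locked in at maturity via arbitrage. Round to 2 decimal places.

Fair forward: F* = S·e^(carry·T), with carry = (r_JPY − r_GBP) = 0.0202 − 0.0400 = -0.0198
F* = 157.69 · e^(-0.0198 × 238/365) = 157.69 · e^-0.012911 = 157.69 × 0.987172 = 155.6672
Market 161.88 > fair 155.6672: forward overpriced → cash-and-carry (buy spot, short the forward).
At maturity, profit = |F_mkt − F*| = |161.88 − 155.6672| = 6.21 per GBP (in JPY)

6.21 per GBP (in JPY)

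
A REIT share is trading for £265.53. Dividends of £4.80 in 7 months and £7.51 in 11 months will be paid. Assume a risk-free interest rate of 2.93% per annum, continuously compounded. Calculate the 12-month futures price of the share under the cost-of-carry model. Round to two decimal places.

£261.04

PV(dividends) I = 4.80·e^(−0.0293·7/12) + 7.51·e^(−0.0293·11/12)
I = 4.7187 + 7.3110 = 12.0297
F = (S − I)·e^(rT) = (265.53 − 12.0297) · e^(0.0293·12/12)
= 253.5003 · e^0.029300 = 253.5003 × 1.029733 = £261.04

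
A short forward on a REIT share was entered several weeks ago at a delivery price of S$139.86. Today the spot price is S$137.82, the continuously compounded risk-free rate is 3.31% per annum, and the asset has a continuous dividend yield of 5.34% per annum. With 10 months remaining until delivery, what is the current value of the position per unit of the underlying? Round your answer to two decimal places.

Current fair forward for the remaining 10 months: F = S·e^((r − q)·T), (r − q) = 0.0331 − 0.0534 = -0.0203
F = 137.82 · e^(-0.0203 × 10/12) = 137.82 × 0.983226 = 135.5082
Value of long forward = (F − K)·e^(−rT) = (135.5082 − 139.86) · e^(−0.0331·10/12)
= -4.3518 × 0.972794 = -4.23
Short position value = −(long value) = S$4.23

S$4.23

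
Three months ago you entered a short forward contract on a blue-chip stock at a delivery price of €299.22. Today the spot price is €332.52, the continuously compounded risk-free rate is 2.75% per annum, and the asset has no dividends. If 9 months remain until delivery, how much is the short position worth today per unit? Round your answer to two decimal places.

Current fair forward for the remaining 9 months: F = S·e^(r·T), r = 0.0275
F = 332.52 · e^(0.0275 × 9/12) = 332.52 × 1.020839 = 339.4494
Value of long forward = (F − K)·e^(−rT) = (339.4494 − 299.22) · e^(−0.0275·9/12)
= 40.2294 × 0.979586 = 39.41
Short position value = −(long value) = -€39.41

-€39.41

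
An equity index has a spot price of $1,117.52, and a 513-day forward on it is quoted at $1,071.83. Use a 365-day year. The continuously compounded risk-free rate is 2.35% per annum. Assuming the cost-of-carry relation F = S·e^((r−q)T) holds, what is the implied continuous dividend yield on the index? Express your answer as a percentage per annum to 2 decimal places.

From F = S·e^((r−q)T): (r − q) = ln(F/S)/T
ln(1071.83/1117.52) = ln(0.959115) = -0.041744
(r − q) = -0.041744 / (513/365) = -0.029701
q = r − ln(F/S)/T = 0.0235 + 0.029701 = 0.053201
q = 5.32%

5.32%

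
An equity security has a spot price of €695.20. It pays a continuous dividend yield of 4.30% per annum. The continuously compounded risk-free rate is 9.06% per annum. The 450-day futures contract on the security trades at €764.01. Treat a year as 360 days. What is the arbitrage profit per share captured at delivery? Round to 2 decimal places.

€26.19 per share

Fair futures: F* = S·e^(carry·T), with carry = (r − q) = 0.0906 − 0.0430 = 0.0476
F* = 695.20 · e^(0.0476 × 450/360) = 695.20 · e^0.059500 = 695.20 × 1.061306 = €737.8199
Market €764.01 > fair €737.8199: forward overpriced → cash-and-carry (buy spot, short the forward).
At maturity, profit = |F_mkt − F*| = |764.01 − 737.8199| = €26.19 per share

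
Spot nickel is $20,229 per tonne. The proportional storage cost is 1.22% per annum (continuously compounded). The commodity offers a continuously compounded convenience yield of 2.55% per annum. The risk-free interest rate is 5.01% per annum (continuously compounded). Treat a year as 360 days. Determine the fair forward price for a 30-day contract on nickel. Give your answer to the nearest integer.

Net carry = r + u − y = 0.0501 + 0.0122 − 0.0255 = 0.0368
F = S·e^((r+u−y)T) = 20229 · e^(0.0368 × 30/360) = 20229 · e^0.003067
= 20229 × 1.003072 = $20,291 per tonne

$20,291 per tonne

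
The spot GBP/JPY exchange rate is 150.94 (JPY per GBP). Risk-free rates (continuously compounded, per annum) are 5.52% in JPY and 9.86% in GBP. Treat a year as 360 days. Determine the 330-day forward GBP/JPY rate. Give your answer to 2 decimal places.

F = S·e^((r_JPY − r_GBP)T) = 150.94 · e^((0.0552 − 0.0986) × 330/360)
= 150.94 · e^-0.039783 = 150.94 × 0.960998
F = 145.05 JPY per GBP

145.05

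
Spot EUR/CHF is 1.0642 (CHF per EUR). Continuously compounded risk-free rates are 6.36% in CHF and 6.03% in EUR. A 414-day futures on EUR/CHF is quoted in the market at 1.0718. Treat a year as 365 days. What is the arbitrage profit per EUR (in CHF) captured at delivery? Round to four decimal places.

0.0036 per EUR (in CHF)

Fair futures: F* = S·e^(carry·T), with carry = (r_CHF − r_EUR) = 0.0636 − 0.0603 = 0.0033
F* = 1.0642 · e^(0.0033 × 414/365) = 1.0642 · e^0.003743 = 1.0642 × 1.003750 = 1.0682
Market 1.0718 > fair 1.0682: forward overpriced → cash-and-carry (buy spot, short the forward).
At maturity, profit = |F_mkt − F*| = |1.0718 − 1.0682| = 0.0036 per EUR (in CHF)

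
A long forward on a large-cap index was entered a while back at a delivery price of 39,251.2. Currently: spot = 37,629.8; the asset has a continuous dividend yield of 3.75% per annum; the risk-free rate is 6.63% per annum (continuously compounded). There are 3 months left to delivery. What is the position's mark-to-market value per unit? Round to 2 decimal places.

Current fair forward for the remaining 3 months: F = S·e^((r − q)·T), (r − q) = 0.0663 − 0.0375 = 0.0288
F = 37629.8 · e^(0.0288 × 3/12) = 37629.8 × 1.00722598 = 37901.7122
Value of long forward = (F − K)·e^(−rT) = (37901.7122 − 39251.2) · e^(−0.0663·3/12)
= -1349.4878 × 0.98356161 = -1327.30

-1327.30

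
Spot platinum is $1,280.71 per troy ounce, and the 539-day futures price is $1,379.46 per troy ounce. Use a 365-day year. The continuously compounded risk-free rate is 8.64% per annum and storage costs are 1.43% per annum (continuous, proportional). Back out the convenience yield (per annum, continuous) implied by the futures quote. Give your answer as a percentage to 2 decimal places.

5.04%

F = S·e^((r+u−y)T) ⇒ (r+u−y) = ln(F/S)/T
ln(1379.46/1280.71) = 0.074278; /T ⇒ 0.050300
y = r + u − ln(F/S)/T = 0.0864 + 0.0143 − 0.050300 = 0.050400
y = 5.04%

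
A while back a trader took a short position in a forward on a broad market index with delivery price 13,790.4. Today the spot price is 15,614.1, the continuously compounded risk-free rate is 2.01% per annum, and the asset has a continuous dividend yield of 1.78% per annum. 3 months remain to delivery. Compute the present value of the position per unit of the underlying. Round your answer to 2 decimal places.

-1823.49

Current fair forward for the remaining 3 months: F = S·e^((r − q)·T), (r − q) = 0.0201 − 0.0178 = 0.0023
F = 15614.1 · e^(0.0023 × 3/12) = 15614.1 × 1.00057517 = 15623.0808
Value of long forward = (F − K)·e^(−rT) = (15623.0808 − 13790.4) · e^(−0.0201·3/12)
= 1832.6808 × 0.99498760 = 1823.49
Short position value = −(long value) = -1823.49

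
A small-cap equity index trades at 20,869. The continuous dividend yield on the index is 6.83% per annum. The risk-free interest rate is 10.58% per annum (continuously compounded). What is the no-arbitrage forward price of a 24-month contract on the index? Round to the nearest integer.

F = S·e^((r − q)T) = 20869 · e^((0.1058 − 0.0683) × 24/12)
= 20869 · e^0.075000 = 20869 × 1.077884
F = 22,494

22,494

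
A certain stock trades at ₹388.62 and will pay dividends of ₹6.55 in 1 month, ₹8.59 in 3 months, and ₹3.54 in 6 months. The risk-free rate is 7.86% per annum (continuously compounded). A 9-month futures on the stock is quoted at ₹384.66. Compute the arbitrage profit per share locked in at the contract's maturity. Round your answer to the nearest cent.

₹8.11 per share

PV(dividends) I = 6.55·e^(−0.0786·1/12) + 8.59·e^(−0.0786·3/12) + 3.54·e^(−0.0786·6/12) = 18.3337
Fair futures F* = (S − I)·e^(rT) = (388.62 − 18.3337)·e^0.058950 = 370.2863 × 1.060722 = 392.7708
Market ₹384.66 < fair 392.7708: forward underpriced → reverse cash-and-carry (short the stock, invest proceeds at r, pay the dividends, go long the forward).
Profit at T = |F_mkt − F*| = |384.66 − 392.7708| = ₹8.11 per share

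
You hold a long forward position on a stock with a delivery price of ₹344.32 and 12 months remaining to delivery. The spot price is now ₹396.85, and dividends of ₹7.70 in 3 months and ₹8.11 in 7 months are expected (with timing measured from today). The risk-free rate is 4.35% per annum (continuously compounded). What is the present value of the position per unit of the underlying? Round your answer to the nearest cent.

PV(remaining dividends) I = 7.70·e^(−0.0435·3/12) + 8.11·e^(−0.0435·7/12) = 15.5235
Current forward F = (S − I)·e^(rT) = (396.85 − 15.5235)·e^(0.0435·12/12) = 381.3265 × 1.044460 = 398.2803
Value (long) = (F − K)·e^(−rT) = (398.2803 − 344.32) × 0.957433 = 51.6634
Value = ₹51.66

₹51.66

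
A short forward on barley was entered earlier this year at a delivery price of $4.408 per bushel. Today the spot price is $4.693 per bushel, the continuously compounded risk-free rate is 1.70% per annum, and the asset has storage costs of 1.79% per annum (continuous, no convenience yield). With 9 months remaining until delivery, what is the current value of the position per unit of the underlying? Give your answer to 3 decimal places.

-$0.404 per bushel

Current fair forward for the remaining 9 months: F = S·e^((r + u)·T), (r + u) = 0.0170 + 0.0179 = 0.0349
F = 4.693 · e^(0.0349 × 9/12) = 4.693 × 1.026521 = 4.8175
Value of long forward = (F − K)·e^(−rT) = (4.8175 − 4.408) · e^(−0.0170·9/12)
= 0.4095 × 0.987331 = 0.404
Short position value = −(long value) = -$0.404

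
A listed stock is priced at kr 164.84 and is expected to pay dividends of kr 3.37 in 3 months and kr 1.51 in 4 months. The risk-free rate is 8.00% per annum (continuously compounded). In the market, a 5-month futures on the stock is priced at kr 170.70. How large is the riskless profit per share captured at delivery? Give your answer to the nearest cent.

kr 5.21 per share

PV(dividends) I = 3.37·e^(−0.0800·3/12) + 1.51·e^(−0.0800·4/12) = 4.7735
Fair futures F* = (S − I)·e^(rT) = (164.84 − 4.7735)·e^0.033333 = 160.0665 × 1.033895 = 165.4920
Market kr 170.70 > fair 165.4920: forward overpriced → cash-and-carry (borrow at r, buy the stock and collect the dividends, short the forward).
Profit at T = |F_mkt − F*| = |170.70 − 165.4920| = kr 5.21 per share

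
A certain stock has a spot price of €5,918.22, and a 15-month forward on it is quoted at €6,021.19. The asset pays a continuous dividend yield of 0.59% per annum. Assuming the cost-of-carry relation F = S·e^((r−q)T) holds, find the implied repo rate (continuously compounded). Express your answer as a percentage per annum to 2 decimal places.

1.97%

From F = S·e^((r−q)T): (r − q) = ln(F/S)/T
ln(6021.19/5918.22) = ln(1.017399) = 0.017249
(r − q) = 0.017249 / (15/12) = 0.013799
r = ln(F/S)/T + q = 0.013799 + 0.0059 = 0.019699
r = 1.97%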